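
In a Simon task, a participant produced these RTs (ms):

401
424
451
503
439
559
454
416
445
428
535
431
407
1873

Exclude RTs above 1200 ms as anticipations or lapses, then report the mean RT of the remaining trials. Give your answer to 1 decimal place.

Excluded: 1873
Retained (n=13): Σ = 5893
Mean = 5893/13 = 453.3077

453.3 ms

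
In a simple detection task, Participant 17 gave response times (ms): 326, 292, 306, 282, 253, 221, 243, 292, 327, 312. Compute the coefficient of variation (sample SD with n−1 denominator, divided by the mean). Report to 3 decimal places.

0.126

n = 10, Σ = 2854, M = 285.4000
Σ(x−M)² = 11604.400; s = √(11604.400/9) = 35.9079
CV = 35.9079 / 285.4000 = 0.12582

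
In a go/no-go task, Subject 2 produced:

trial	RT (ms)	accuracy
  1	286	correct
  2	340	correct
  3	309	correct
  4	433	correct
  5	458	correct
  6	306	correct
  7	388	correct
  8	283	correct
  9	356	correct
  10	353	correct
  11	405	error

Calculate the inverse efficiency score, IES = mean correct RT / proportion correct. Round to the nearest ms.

386 ms

Correct trials (n=10): 286, 340, 309, 433, 458, 306, 388, 283, 356, 353
Mean correct RT = 3512/10 = 351.2000 ms
Proportion correct = 10/11
IES = 351.2000 / (10/11) = 386.320 ms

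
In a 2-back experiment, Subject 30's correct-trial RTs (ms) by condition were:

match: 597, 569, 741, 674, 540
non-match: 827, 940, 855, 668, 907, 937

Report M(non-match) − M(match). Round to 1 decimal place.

231.5 ms

M(match) = 3121/5 = 624.200
M(non-match) = 5134/6 = 855.667
Difference = 855.667 − 624.200 = 231.467 ms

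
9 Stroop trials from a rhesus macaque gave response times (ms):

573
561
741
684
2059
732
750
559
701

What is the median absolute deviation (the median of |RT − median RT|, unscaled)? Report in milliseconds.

Sorted: 559, 561, 573, 684, 701, 732, 741, 750, 2059 → median = 701
|x − 701|: 128, 140, 40, 17, 1358, 31, 49, 142, 0
Sorted deviations: 0, 17, 31, 40, 49, 128, 140, 142, 1358 → MAD = 49

49 ms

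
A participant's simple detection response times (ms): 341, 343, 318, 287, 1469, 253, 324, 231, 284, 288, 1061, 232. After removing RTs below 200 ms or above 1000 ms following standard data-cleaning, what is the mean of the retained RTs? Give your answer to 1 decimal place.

Excluded: 1061, 1469
Retained (n=10): Σ = 2901
Mean = 2901/10 = 290.1000

290.1 ms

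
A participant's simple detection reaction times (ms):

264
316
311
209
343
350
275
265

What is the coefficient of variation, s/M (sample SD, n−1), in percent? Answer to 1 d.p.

n = 8, Σ = 2333, M = 291.6250
Σ(x−M)² = 15591.875; s = √(15591.875/7) = 47.1955
CV = 47.1955 / 291.6250 = 0.16184 = 16.184%

16.2%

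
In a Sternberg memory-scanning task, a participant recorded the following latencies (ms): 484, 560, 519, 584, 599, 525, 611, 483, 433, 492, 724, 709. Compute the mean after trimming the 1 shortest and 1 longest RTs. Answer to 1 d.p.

556.6 ms

Sorted: 433, 483, 484, 492, 519, 525, 560, 584, 599, 611, 709, 724
Drop lowest 1 (433) and highest 1 (724)
Remaining (n=10): Σ = 5566, mean = 5566/10 = 556.600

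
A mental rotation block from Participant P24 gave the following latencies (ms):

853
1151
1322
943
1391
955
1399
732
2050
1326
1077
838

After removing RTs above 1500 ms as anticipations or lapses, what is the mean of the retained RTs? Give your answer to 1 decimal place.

1089.7 ms

Excluded: 2050
Retained (n=11): Σ = 11987
Mean = 11987/11 = 1089.7273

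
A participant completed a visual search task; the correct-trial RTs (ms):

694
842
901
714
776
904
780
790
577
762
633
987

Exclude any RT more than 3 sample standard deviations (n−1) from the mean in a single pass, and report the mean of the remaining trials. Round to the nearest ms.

780 ms

n = 12, ΣRT = 9360, M = 780.000
Σ(x−M)² = 151720.00; s = √(151720.00/11) = 117.442
Cutoffs: 780.000 ± 3·117.442 → [427.7, 1132.3]
No RTs fall outside the cutoffs; all 12 retained. Mean = 9360/12 = 780.000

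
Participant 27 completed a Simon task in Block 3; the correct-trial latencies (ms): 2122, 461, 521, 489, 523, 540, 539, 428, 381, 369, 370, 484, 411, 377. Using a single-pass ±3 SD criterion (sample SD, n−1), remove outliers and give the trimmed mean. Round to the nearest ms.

453 ms

n = 14, ΣRT = 8015, M = 572.500
Σ(x−M)² = 2639741.50; s = √(2639741.50/13) = 450.619
Cutoffs: 572.500 ± 3·450.619 → [-779.4, 1924.4]
Outside: 2122 → excluded.
Retained (n=13): Σ = 5893, mean = 5893/13 = 453.308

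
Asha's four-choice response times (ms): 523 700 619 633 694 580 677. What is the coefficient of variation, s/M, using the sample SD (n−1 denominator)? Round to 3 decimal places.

0.103

n = 7, Σ = 4426, M = 632.2857
Σ(x−M)² = 25247.429; s = √(25247.429/6) = 64.8684
CV = 64.8684 / 632.2857 = 0.10259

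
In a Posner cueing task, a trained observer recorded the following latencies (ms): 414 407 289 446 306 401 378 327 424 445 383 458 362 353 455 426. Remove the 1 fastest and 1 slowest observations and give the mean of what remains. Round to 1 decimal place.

Sorted: 289, 306, 327, 353, 362, 378, 383, 401, 407, 414, 424, 426, 445, 446, 455, 458
Drop lowest 1 (289) and highest 1 (458)
Remaining (n=14): Σ = 5527, mean = 5527/14 = 394.786

394.8 ms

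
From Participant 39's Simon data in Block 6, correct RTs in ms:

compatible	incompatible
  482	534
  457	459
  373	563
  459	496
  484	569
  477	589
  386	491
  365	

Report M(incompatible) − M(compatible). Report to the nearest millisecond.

M(compatible) = 3483/8 = 435.375
M(incompatible) = 3701/7 = 528.714
Difference = 528.714 − 435.375 = 93.339 ms

93 ms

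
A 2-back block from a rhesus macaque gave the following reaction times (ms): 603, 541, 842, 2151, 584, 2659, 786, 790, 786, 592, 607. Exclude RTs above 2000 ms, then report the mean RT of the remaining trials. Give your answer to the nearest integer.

681 ms

Excluded: 2151, 2659
Retained (n=9): Σ = 6131
Mean = 6131/9 = 681.2222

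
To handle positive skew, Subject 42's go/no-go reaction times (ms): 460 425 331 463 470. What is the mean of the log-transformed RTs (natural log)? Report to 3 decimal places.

ln(RT): 6.1312, 6.0521, 5.8021, 6.1377, 6.1527
Σ ln(RT) = 30.2759
Mean = 30.2759/5 = 6.05518

6.055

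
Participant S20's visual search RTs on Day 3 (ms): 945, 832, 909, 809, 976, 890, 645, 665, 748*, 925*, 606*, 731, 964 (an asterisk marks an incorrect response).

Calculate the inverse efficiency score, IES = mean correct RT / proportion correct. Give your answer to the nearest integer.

Correct trials (n=10): 945, 832, 909, 809, 976, 890, 645, 665, 731, 964
Mean correct RT = 8366/10 = 836.6000 ms
Proportion correct = 10/13
IES = 836.6000 / (10/13) = 1087.580 ms

1088 ms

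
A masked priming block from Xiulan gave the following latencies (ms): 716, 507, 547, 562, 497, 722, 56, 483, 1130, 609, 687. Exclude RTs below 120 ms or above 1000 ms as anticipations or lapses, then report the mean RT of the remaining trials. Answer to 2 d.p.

592.22 ms

Excluded: 56, 1130
Retained (n=9): Σ = 5330
Mean = 5330/9 = 592.2222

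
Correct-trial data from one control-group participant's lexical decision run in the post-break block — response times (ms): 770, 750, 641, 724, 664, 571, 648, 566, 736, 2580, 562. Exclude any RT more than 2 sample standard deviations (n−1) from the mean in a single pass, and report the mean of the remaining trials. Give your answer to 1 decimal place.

663.2 ms

n = 11, ΣRT = 9212, M = 837.455
Σ(x−M)² = 3396962.73; s = √(3396962.73/10) = 582.835
Cutoffs: 837.455 ± 2·582.835 → [-328.2, 2003.1]
Outside: 2580 → excluded.
Retained (n=10): Σ = 6632, mean = 6632/10 = 663.200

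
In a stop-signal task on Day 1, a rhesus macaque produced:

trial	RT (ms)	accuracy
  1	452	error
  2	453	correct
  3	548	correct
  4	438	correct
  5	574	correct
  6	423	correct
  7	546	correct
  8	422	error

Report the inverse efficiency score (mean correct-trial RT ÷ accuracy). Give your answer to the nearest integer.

Correct trials (n=6): 453, 548, 438, 574, 423, 546
Mean correct RT = 2982/6 = 497.0000 ms
Proportion correct = 6/8
IES = 497.0000 / (6/8) = 662.667 ms

663 ms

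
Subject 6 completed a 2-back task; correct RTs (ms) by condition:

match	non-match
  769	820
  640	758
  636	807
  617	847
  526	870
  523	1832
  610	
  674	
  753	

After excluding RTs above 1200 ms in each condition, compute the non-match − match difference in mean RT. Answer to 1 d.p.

non-match: exclude 1832
M(match) = 5748/9 = 638.667
M(non-match) = 4102/5 = 820.400
Difference = 820.400 − 638.667 = 181.733 ms

181.7 ms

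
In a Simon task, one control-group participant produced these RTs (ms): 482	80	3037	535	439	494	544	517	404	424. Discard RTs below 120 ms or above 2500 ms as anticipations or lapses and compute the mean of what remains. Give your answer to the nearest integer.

Excluded: 80, 3037
Retained (n=8): Σ = 3839
Mean = 3839/8 = 479.8750

480 ms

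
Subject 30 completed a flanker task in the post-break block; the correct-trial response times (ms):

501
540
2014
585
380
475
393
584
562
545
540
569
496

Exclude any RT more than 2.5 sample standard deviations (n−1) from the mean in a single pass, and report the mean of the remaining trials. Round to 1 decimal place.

514.2 ms

n = 13, ΣRT = 8184, M = 629.538
Σ(x−M)² = 2128655.23; s = √(2128655.23/12) = 421.174
Cutoffs: 629.538 ± 2.5·421.174 → [-423.4, 1682.5]
Outside: 2014 → excluded.
Retained (n=12): Σ = 6170, mean = 6170/12 = 514.167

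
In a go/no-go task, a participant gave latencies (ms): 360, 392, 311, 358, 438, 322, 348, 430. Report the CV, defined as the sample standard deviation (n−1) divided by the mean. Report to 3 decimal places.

n = 8, Σ = 2959, M = 369.8750
Σ(x−M)² = 15220.875; s = √(15220.875/7) = 46.6306
CV = 46.6306 / 369.8750 = 0.12607

0.126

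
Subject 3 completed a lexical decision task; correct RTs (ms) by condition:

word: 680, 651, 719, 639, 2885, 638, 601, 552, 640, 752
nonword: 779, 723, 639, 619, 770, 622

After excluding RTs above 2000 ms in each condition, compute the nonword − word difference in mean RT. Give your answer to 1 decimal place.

word: exclude 2885
M(word) = 5872/9 = 652.444
M(nonword) = 4152/6 = 692.000
Difference = 692.000 − 652.444 = 39.556 ms

39.6 ms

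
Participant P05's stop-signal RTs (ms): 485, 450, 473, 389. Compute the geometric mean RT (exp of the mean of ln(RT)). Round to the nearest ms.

ln(RT): 6.1841, 6.1092, 6.1591, 5.9636
Mean ln(RT) = 24.4161/4 = 6.10402
Geometric mean = exp(6.10402) = 447.65 ms

448 ms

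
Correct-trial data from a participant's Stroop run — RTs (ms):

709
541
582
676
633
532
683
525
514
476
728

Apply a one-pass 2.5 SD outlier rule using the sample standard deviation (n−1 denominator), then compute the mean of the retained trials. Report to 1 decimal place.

n = 11, ΣRT = 6599, M = 599.909
Σ(x−M)² = 78844.91; s = √(78844.91/10) = 88.795
Cutoffs: 599.909 ± 2.5·88.795 → [377.9, 821.9]
No RTs fall outside the cutoffs; all 11 retained. Mean = 6599/11 = 599.909

599.9 ms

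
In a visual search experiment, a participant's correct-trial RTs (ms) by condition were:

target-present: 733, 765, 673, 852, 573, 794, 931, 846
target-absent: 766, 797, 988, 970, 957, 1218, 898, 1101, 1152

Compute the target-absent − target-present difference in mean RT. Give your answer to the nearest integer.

212 ms

M(target-present) = 6167/8 = 770.875
M(target-absent) = 8847/9 = 983.000
Difference = 983.000 − 770.875 = 212.125 ms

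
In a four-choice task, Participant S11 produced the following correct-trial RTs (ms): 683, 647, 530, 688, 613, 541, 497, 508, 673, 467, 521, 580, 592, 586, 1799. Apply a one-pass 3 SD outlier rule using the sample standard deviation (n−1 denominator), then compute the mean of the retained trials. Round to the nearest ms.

n = 15, ΣRT = 9925, M = 661.667
Σ(x−M)² = 1454943.33; s = √(1454943.33/14) = 322.373
Cutoffs: 661.667 ± 3·322.373 → [-305.5, 1628.8]
Outside: 1799 → excluded.
Retained (n=14): Σ = 8126, mean = 8126/14 = 580.429

580 ms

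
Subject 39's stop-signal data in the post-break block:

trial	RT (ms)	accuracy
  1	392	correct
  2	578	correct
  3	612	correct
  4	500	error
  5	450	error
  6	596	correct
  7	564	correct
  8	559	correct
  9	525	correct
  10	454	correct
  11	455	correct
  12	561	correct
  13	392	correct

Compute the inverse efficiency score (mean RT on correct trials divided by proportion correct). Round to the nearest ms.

611 ms

Correct trials (n=11): 392, 578, 612, 596, 564, 559, 525, 454, 455, 561, 392
Mean correct RT = 5688/11 = 517.0909 ms
Proportion correct = 11/13
IES = 517.0909 / (11/13) = 611.107 ms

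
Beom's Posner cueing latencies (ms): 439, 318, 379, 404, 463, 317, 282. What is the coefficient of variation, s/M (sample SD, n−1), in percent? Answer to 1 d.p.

18.3%

n = 7, Σ = 2602, M = 371.7143
Σ(x−M)² = 27883.429; s = √(27883.429/6) = 68.1707
CV = 68.1707 / 371.7143 = 0.18340 = 18.340%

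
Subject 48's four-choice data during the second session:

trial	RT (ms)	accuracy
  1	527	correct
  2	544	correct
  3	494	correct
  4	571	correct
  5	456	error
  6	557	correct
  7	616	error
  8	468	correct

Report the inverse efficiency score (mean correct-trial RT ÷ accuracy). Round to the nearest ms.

702 ms

Correct trials (n=6): 527, 544, 494, 571, 557, 468
Mean correct RT = 3161/6 = 526.8333 ms
Proportion correct = 6/8
IES = 526.8333 / (6/8) = 702.444 ms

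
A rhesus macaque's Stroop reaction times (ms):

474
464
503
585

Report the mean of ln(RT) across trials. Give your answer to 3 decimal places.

ln(RT): 6.1612, 6.1399, 6.2206, 6.3716
Σ ln(RT) = 24.8933
Mean = 24.8933/4 = 6.22332

6.223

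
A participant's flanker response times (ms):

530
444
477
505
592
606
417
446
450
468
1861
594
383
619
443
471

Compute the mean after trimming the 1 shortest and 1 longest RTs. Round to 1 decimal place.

504.4 ms

Sorted: 383, 417, 443, 444, 446, 450, 468, 471, 477, 505, 530, 592, 594, 606, 619, 1861
Drop lowest 1 (383) and highest 1 (1861)
Remaining (n=14): Σ = 7062, mean = 7062/14 = 504.429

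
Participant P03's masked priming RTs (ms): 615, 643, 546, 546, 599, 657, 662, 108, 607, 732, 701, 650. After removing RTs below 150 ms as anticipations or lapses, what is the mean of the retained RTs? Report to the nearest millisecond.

Excluded: 108
Retained (n=11): Σ = 6958
Mean = 6958/11 = 632.5455

633 ms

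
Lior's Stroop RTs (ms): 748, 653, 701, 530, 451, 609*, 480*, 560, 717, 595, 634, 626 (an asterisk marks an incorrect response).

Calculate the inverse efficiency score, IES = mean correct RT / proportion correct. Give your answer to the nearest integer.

746 ms

Correct trials (n=10): 748, 653, 701, 530, 451, 560, 717, 595, 634, 626
Mean correct RT = 6215/10 = 621.5000 ms
Proportion correct = 10/12
IES = 621.5000 / (10/12) = 745.800 ms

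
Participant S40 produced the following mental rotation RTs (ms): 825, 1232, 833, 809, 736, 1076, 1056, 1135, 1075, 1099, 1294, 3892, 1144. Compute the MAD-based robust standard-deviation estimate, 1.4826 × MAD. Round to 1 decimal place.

Sorted: 736, 809, 825, 833, 1056, 1075, 1076, 1099, 1135, 1144, 1232, 1294, 3892 → median = 1076
|x − 1076| sorted: 0, 1, 20, 23, 59, 68, 156, 218, 243, 251, 267, 340, 2816 → MAD = 156
Robust SD ≈ 1.4826 × 156 = 231.286

231.3 ms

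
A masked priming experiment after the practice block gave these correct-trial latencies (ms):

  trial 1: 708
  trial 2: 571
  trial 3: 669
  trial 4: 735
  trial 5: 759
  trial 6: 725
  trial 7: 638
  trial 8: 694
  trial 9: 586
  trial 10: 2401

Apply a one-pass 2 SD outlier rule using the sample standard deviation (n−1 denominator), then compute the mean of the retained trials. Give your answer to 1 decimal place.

n = 10, ΣRT = 8486, M = 848.600
Σ(x−M)² = 2712454.40; s = √(2712454.40/9) = 548.984
Cutoffs: 848.600 ± 2·548.984 → [-249.4, 1946.6]
Outside: 2401 → excluded.
Retained (n=9): Σ = 6085, mean = 6085/9 = 676.111

676.1 ms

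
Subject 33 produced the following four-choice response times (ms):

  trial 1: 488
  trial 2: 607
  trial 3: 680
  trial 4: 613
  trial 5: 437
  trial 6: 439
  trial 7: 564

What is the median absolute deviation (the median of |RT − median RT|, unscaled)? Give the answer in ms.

Sorted: 437, 439, 488, 564, 607, 613, 680 → median = 564
|x − 564|: 76, 43, 116, 49, 127, 125, 0
Sorted deviations: 0, 43, 49, 76, 116, 125, 127 → MAD = 76

76 ms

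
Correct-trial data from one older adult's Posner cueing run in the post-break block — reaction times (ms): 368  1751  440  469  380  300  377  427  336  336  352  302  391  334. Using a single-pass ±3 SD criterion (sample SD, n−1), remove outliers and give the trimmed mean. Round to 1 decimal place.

n = 14, ΣRT = 6563, M = 468.786
Σ(x−M)² = 1802540.36; s = √(1802540.36/13) = 372.367
Cutoffs: 468.786 ± 3·372.367 → [-648.3, 1585.9]
Outside: 1751 → excluded.
Retained (n=13): Σ = 4812, mean = 4812/13 = 370.154

370.2 ms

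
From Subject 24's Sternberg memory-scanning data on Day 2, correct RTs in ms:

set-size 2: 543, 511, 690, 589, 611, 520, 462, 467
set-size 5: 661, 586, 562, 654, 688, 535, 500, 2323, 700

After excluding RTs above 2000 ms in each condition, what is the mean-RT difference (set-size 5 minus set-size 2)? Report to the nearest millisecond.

set-size 5: exclude 2323
M(set-size 2) = 4393/8 = 549.125
M(set-size 5) = 4886/8 = 610.750
Difference = 610.750 − 549.125 = 61.625 ms

62 ms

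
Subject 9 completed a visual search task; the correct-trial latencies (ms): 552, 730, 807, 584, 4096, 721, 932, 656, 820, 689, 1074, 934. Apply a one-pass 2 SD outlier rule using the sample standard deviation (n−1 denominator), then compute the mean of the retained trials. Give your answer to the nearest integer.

n = 12, ΣRT = 12595, M = 1049.583
Σ(x−M)² = 10379376.92; s = √(10379376.92/11) = 971.380
Cutoffs: 1049.583 ± 2·971.380 → [-893.2, 2992.3]
Outside: 4096 → excluded.
Retained (n=11): Σ = 8499, mean = 8499/11 = 772.636

773 ms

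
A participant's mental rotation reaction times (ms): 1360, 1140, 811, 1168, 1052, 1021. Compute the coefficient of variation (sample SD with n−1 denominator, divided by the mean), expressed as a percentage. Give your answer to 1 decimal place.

16.7%

n = 6, Σ = 6552, M = 1092.0000
Σ(x−M)² = 165506.000; s = √(165506.000/5) = 181.9374
CV = 181.9374 / 1092.0000 = 0.16661 = 16.661%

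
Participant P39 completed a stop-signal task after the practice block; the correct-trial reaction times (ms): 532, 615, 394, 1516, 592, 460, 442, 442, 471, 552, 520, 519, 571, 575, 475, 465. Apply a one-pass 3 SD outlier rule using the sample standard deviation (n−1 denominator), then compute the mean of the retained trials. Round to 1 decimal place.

508.3 ms

n = 16, ΣRT = 9141, M = 571.312
Σ(x−M)² = 1009987.44; s = √(1009987.44/15) = 259.485
Cutoffs: 571.312 ± 3·259.485 → [-207.1, 1349.8]
Outside: 1516 → excluded.
Retained (n=15): Σ = 7625, mean = 7625/15 = 508.333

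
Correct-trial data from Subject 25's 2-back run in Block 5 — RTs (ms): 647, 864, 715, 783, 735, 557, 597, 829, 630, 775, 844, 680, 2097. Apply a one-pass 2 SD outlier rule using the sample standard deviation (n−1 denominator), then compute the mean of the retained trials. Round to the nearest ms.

n = 13, ΣRT = 10753, M = 827.154
Σ(x−M)² = 1858827.69; s = √(1858827.69/12) = 393.576
Cutoffs: 827.154 ± 2·393.576 → [40.0, 1614.3]
Outside: 2097 → excluded.
Retained (n=12): Σ = 8656, mean = 8656/12 = 721.333

721 ms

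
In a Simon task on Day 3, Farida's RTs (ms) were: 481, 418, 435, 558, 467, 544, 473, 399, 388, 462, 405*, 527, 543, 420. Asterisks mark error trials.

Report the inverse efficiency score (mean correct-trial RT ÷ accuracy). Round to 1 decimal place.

506.6 ms

Correct trials (n=13): 481, 418, 435, 558, 467, 544, 473, 399, 388, 462, 527, 543, 420
Mean correct RT = 6115/13 = 470.3846 ms
Proportion correct = 13/14
IES = 470.3846 / (13/14) = 506.568 ms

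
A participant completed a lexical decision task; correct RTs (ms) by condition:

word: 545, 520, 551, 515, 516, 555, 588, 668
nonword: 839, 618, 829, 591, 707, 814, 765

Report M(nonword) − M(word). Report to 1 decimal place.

M(word) = 4458/8 = 557.250
M(nonword) = 5163/7 = 737.571
Difference = 737.571 − 557.250 = 180.321 ms

180.3 ms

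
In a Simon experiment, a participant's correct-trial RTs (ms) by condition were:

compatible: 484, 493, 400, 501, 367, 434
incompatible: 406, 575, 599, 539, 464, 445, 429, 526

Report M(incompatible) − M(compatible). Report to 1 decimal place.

51.4 ms

M(compatible) = 2679/6 = 446.500
M(incompatible) = 3983/8 = 497.875
Difference = 497.875 − 446.500 = 51.375 ms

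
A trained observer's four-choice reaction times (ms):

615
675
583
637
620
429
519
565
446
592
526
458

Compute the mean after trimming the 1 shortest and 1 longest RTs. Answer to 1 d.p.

Sorted: 429, 446, 458, 519, 526, 565, 583, 592, 615, 620, 637, 675
Drop lowest 1 (429) and highest 1 (675)
Remaining (n=10): Σ = 5561, mean = 5561/10 = 556.100

556.1 ms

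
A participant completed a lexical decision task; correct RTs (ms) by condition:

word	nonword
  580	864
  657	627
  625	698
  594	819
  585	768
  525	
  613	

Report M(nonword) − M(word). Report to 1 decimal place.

M(word) = 4179/7 = 597.000
M(nonword) = 3776/5 = 755.200
Difference = 755.200 − 597.000 = 158.200 ms

158.2 ms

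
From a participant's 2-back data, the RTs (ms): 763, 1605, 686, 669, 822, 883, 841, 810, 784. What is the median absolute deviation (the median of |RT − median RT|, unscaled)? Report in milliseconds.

47 ms

Sorted: 669, 686, 763, 784, 810, 822, 841, 883, 1605 → median = 810
|x − 810|: 47, 795, 124, 141, 12, 73, 31, 0, 26
Sorted deviations: 0, 12, 26, 31, 47, 73, 124, 141, 795 → MAD = 47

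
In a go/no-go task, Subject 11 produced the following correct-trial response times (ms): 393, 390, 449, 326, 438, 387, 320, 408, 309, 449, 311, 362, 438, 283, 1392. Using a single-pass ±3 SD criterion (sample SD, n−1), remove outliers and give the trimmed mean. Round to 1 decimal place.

n = 15, ΣRT = 6655, M = 443.667
Σ(x−M)² = 1006745.33; s = √(1006745.33/14) = 268.161
Cutoffs: 443.667 ± 3·268.161 → [-360.8, 1248.1]
Outside: 1392 → excluded.
Retained (n=14): Σ = 5263, mean = 5263/14 = 375.929

375.9 ms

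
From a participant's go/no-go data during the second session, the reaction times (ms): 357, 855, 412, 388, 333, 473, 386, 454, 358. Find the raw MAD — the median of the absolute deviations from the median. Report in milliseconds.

31 ms

Sorted: 333, 357, 358, 386, 388, 412, 454, 473, 855 → median = 388
|x − 388|: 31, 467, 24, 0, 55, 85, 2, 66, 30
Sorted deviations: 0, 2, 24, 30, 31, 55, 66, 85, 467 → MAD = 31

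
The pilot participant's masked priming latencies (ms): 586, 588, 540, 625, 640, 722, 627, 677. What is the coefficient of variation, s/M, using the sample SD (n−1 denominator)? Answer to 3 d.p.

n = 8, Σ = 5005, M = 625.6250
Σ(x−M)² = 22453.875; s = √(22453.875/7) = 56.6365
CV = 56.6365 / 625.6250 = 0.09053

0.091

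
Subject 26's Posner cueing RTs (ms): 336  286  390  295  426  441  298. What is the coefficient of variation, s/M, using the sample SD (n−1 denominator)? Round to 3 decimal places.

0.185

n = 7, Σ = 2472, M = 353.1429
Σ(x−M)² = 25608.857; s = √(25608.857/6) = 65.3310
CV = 65.3310 / 353.1429 = 0.18500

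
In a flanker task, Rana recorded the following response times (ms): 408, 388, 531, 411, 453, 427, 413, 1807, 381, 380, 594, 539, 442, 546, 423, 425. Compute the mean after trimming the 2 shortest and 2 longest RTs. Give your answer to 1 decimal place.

450.5 ms

Sorted: 380, 381, 388, 408, 411, 413, 423, 425, 427, 442, 453, 531, 539, 546, 594, 1807
Drop lowest 2 (380, 381) and highest 2 (594, 1807)
Remaining (n=12): Σ = 5406, mean = 5406/12 = 450.500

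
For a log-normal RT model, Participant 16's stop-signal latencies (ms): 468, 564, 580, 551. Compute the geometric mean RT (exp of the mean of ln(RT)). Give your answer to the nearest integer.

539 ms

ln(RT): 6.1485, 6.3351, 6.3630, 6.3117
Mean ln(RT) = 25.1583/4 = 6.28957
Geometric mean = exp(6.28957) = 538.92 ms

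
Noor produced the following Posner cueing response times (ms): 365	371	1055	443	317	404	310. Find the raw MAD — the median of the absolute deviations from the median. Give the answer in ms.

Sorted: 310, 317, 365, 371, 404, 443, 1055 → median = 371
|x − 371|: 6, 0, 684, 72, 54, 33, 61
Sorted deviations: 0, 6, 33, 54, 61, 72, 684 → MAD = 54

54 ms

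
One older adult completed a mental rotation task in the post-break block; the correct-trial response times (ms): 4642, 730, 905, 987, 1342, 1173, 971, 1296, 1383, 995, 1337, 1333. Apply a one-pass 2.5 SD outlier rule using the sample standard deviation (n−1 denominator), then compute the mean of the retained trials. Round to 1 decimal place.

n = 12, ΣRT = 17094, M = 1424.500
Σ(x−M)² = 11790377.00; s = √(11790377.00/11) = 1035.303
Cutoffs: 1424.500 ± 2.5·1035.303 → [-1163.8, 4012.8]
Outside: 4642 → excluded.
Retained (n=11): Σ = 12452, mean = 12452/11 = 1132.000

1132.0 ms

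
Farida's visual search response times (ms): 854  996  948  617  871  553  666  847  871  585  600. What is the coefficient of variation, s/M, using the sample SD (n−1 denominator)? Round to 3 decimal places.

n = 11, Σ = 8408, M = 764.3636
Σ(x−M)² = 260236.545; s = √(260236.545/10) = 161.3185
CV = 161.3185 / 764.3636 = 0.21105

0.211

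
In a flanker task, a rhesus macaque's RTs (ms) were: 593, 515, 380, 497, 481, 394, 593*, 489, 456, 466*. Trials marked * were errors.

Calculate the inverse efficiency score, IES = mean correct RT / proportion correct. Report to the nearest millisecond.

Correct trials (n=8): 593, 515, 380, 497, 481, 394, 489, 456
Mean correct RT = 3805/8 = 475.6250 ms
Proportion correct = 8/10
IES = 475.6250 / (8/10) = 594.531 ms

595 ms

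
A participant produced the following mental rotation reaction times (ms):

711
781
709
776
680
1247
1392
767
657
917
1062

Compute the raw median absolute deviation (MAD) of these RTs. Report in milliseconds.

96 ms

Sorted: 657, 680, 709, 711, 767, 776, 781, 917, 1062, 1247, 1392 → median = 776
|x − 776|: 65, 5, 67, 0, 96, 471, 616, 9, 119, 141, 286
Sorted deviations: 0, 5, 9, 65, 67, 96, 119, 141, 286, 471, 616 → MAD = 96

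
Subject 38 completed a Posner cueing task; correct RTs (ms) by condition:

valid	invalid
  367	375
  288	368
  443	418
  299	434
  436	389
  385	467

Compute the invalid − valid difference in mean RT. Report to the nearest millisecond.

39 ms

M(valid) = 2218/6 = 369.667
M(invalid) = 2451/6 = 408.500
Difference = 408.500 − 369.667 = 38.833 ms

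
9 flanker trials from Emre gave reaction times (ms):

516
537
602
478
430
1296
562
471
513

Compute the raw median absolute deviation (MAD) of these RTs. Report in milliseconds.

Sorted: 430, 471, 478, 513, 516, 537, 562, 602, 1296 → median = 516
|x − 516|: 0, 21, 86, 38, 86, 780, 46, 45, 3
Sorted deviations: 0, 3, 21, 38, 45, 46, 86, 86, 780 → MAD = 45

45 ms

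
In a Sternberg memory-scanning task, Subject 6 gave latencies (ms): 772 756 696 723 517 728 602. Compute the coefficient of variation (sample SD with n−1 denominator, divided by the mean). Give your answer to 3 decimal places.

n = 7, Σ = 4794, M = 684.8571
Σ(x−M)² = 51136.857; s = √(51136.857/6) = 92.3191
CV = 92.3191 / 684.8571 = 0.13480

0.135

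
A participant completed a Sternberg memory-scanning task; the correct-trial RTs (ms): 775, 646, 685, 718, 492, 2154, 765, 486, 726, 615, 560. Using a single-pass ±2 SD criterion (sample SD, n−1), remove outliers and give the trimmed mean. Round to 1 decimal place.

646.8 ms

n = 11, ΣRT = 8622, M = 783.818
Σ(x−M)² = 2166711.64; s = √(2166711.64/10) = 465.479
Cutoffs: 783.818 ± 2·465.479 → [-147.1, 1714.8]
Outside: 2154 → excluded.
Retained (n=10): Σ = 6468, mean = 6468/10 = 646.800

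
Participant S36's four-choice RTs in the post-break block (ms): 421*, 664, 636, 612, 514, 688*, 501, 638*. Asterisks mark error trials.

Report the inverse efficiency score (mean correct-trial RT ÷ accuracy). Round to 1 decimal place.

Correct trials (n=5): 664, 636, 612, 514, 501
Mean correct RT = 2927/5 = 585.4000 ms
Proportion correct = 5/8
IES = 585.4000 / (5/8) = 936.640 ms

936.6 ms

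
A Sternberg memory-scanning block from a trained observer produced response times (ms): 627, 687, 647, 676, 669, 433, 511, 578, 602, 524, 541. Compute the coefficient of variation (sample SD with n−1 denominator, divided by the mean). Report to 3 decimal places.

n = 11, Σ = 6495, M = 590.4545
Σ(x−M)² = 65596.727; s = √(65596.727/10) = 80.9918
CV = 80.9918 / 590.4545 = 0.13717

0.137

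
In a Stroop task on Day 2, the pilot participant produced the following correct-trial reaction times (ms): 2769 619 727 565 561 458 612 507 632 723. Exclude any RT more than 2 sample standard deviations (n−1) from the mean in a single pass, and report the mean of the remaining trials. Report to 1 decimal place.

600.4 ms

n = 10, ΣRT = 8173, M = 817.300
Σ(x−M)² = 4296714.10; s = √(4296714.10/9) = 690.951
Cutoffs: 817.300 ± 2·690.951 → [-564.6, 2199.2]
Outside: 2769 → excluded.
Retained (n=9): Σ = 5404, mean = 5404/9 = 600.444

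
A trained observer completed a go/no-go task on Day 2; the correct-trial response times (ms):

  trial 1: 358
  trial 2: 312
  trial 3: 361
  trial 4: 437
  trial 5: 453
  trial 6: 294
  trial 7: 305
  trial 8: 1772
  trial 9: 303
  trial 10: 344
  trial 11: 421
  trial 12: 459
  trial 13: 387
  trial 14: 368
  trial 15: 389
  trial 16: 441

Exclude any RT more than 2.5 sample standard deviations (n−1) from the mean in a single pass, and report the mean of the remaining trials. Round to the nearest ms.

375 ms

n = 16, ΣRT = 7404, M = 462.750
Σ(x−M)² = 1874313.00; s = √(1874313.00/15) = 353.489
Cutoffs: 462.750 ± 2.5·353.489 → [-421.0, 1346.5]
Outside: 1772 → excluded.
Retained (n=15): Σ = 5632, mean = 5632/15 = 375.467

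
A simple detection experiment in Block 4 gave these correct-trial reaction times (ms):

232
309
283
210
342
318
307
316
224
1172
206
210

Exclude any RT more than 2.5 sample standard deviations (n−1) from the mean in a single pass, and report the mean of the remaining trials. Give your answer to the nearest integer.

n = 12, ΣRT = 4129, M = 344.083
Σ(x−M)² = 775262.92; s = √(775262.92/11) = 265.478
Cutoffs: 344.083 ± 2.5·265.478 → [-319.6, 1007.8]
Outside: 1172 → excluded.
Retained (n=11): Σ = 2957, mean = 2957/11 = 268.818

269 ms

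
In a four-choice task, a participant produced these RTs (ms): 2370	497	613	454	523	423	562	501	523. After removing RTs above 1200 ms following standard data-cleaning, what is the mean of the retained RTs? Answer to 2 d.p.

Excluded: 2370
Retained (n=8): Σ = 4096
Mean = 4096/8 = 512.0000

512.00 ms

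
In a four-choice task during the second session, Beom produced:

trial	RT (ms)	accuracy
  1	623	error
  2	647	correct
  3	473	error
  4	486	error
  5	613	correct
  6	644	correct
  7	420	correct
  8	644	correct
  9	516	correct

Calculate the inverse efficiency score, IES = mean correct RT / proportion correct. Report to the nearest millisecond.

871 ms

Correct trials (n=6): 647, 613, 644, 420, 644, 516
Mean correct RT = 3484/6 = 580.6667 ms
Proportion correct = 6/9
IES = 580.6667 / (6/9) = 871.000 ms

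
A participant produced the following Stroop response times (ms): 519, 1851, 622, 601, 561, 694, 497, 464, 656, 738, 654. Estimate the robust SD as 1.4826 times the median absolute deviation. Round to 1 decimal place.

106.7 ms

Sorted: 464, 497, 519, 561, 601, 622, 654, 656, 694, 738, 1851 → median = 622
|x − 622| sorted: 0, 21, 32, 34, 61, 72, 103, 116, 125, 158, 1229 → MAD = 72
Robust SD ≈ 1.4826 × 72 = 106.747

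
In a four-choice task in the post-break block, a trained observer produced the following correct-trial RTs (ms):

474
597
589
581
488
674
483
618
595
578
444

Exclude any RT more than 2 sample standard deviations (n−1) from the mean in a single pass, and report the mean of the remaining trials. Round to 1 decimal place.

556.5 ms

n = 11, ΣRT = 6121, M = 556.455
Σ(x−M)² = 52386.73; s = √(52386.73/10) = 72.379
Cutoffs: 556.455 ± 2·72.379 → [411.7, 701.2]
No RTs fall outside the cutoffs; all 11 retained. Mean = 6121/11 = 556.455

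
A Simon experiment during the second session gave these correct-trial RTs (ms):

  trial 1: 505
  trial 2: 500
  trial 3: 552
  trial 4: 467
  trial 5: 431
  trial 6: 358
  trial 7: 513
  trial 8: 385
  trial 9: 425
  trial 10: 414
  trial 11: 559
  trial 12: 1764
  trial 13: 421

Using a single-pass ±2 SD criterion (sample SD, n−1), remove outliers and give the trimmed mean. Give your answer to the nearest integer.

461 ms

n = 13, ΣRT = 7294, M = 561.077
Σ(x−M)² = 1614080.92; s = √(1614080.92/12) = 366.752
Cutoffs: 561.077 ± 2·366.752 → [-172.4, 1294.6]
Outside: 1764 → excluded.
Retained (n=12): Σ = 5530, mean = 5530/12 = 460.833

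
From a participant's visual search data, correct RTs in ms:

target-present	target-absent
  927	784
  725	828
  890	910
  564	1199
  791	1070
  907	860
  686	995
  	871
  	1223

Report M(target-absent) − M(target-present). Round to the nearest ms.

M(target-present) = 5490/7 = 784.286
M(target-absent) = 8740/9 = 971.111
Difference = 971.111 − 784.286 = 186.825 ms

187 ms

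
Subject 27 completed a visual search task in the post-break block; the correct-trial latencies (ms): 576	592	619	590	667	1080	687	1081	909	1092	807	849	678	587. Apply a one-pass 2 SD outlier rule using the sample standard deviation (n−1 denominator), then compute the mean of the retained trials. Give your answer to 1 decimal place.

n = 14, ΣRT = 10814, M = 772.429
Σ(x−M)² = 507325.43; s = √(507325.43/13) = 197.548
Cutoffs: 772.429 ± 2·197.548 → [377.3, 1167.5]
No RTs fall outside the cutoffs; all 14 retained. Mean = 10814/14 = 772.429

772.4 ms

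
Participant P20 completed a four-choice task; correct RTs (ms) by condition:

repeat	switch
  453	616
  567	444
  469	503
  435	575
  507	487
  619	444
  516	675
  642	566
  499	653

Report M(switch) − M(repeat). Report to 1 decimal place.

M(repeat) = 4707/9 = 523.000
M(switch) = 4963/9 = 551.444
Difference = 551.444 − 523.000 = 28.444 ms

28.4 ms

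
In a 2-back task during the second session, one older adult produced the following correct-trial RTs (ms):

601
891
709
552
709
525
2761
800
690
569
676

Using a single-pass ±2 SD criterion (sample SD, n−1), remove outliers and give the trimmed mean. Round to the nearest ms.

n = 11, ΣRT = 9483, M = 862.091
Σ(x−M)² = 4085522.91; s = √(4085522.91/10) = 639.181
Cutoffs: 862.091 ± 2·639.181 → [-416.3, 2140.5]
Outside: 2761 → excluded.
Retained (n=10): Σ = 6722, mean = 6722/10 = 672.200

672 ms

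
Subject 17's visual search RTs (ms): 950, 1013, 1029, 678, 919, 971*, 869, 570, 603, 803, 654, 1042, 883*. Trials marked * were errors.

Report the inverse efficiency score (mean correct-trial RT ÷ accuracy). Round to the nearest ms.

981 ms

Correct trials (n=11): 950, 1013, 1029, 678, 919, 869, 570, 603, 803, 654, 1042
Mean correct RT = 9130/11 = 830.0000 ms
Proportion correct = 11/13
IES = 830.0000 / (11/13) = 980.909 ms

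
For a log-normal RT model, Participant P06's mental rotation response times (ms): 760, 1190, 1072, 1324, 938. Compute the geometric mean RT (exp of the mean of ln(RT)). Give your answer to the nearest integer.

ln(RT): 6.6333, 7.0817, 6.9773, 7.1884, 6.8437
Mean ln(RT) = 34.7245/5 = 6.94489
Geometric mean = exp(6.94489) = 1037.84 ms

1038 ms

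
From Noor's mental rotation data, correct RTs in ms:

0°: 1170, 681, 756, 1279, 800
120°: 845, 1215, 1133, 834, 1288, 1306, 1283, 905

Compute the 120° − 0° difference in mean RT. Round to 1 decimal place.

163.9 ms

M(0°) = 4686/5 = 937.200
M(120°) = 8809/8 = 1101.125
Difference = 1101.125 − 937.200 = 163.925 ms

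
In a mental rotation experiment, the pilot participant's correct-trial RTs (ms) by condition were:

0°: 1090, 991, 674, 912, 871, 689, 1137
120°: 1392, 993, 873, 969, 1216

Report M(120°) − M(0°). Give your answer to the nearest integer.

M(0°) = 6364/7 = 909.143
M(120°) = 5443/5 = 1088.600
Difference = 1088.600 − 909.143 = 179.457 ms

179 ms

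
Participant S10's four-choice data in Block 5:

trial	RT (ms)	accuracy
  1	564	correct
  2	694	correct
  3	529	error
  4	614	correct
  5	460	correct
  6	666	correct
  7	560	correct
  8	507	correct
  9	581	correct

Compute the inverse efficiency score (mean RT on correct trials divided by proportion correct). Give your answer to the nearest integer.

Correct trials (n=8): 564, 694, 614, 460, 666, 560, 507, 581
Mean correct RT = 4646/8 = 580.7500 ms
Proportion correct = 8/9
IES = 580.7500 / (8/9) = 653.344 ms

653 ms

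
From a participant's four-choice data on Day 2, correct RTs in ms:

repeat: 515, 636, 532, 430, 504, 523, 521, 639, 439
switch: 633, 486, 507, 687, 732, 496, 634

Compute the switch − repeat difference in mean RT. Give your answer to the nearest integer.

70 ms

M(repeat) = 4739/9 = 526.556
M(switch) = 4175/7 = 596.429
Difference = 596.429 − 526.556 = 69.873 ms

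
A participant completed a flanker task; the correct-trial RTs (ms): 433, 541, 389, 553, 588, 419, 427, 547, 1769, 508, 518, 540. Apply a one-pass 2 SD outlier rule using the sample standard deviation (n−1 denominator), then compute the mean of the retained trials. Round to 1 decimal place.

n = 12, ΣRT = 7232, M = 602.667
Σ(x−M)² = 1529006.67; s = √(1529006.67/11) = 372.828
Cutoffs: 602.667 ± 2·372.828 → [-143.0, 1348.3]
Outside: 1769 → excluded.
Retained (n=11): Σ = 5463, mean = 5463/11 = 496.636

496.6 ms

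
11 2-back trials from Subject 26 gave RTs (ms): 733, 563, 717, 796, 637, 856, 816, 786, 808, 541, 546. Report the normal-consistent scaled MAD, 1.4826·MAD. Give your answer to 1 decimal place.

123.1 ms

Sorted: 541, 546, 563, 637, 717, 733, 786, 796, 808, 816, 856 → median = 733
|x − 733| sorted: 0, 16, 53, 63, 75, 83, 96, 123, 170, 187, 192 → MAD = 83
Robust SD ≈ 1.4826 × 83 = 123.056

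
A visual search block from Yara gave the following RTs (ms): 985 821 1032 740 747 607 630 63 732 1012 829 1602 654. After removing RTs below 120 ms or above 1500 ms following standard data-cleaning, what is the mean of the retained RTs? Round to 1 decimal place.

Excluded: 63, 1602
Retained (n=11): Σ = 8789
Mean = 8789/11 = 799.0000

799.0 ms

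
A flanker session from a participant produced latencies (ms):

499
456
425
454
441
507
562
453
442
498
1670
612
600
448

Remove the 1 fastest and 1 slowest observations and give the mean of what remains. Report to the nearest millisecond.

Sorted: 425, 441, 442, 448, 453, 454, 456, 498, 499, 507, 562, 600, 612, 1670
Drop lowest 1 (425) and highest 1 (1670)
Remaining (n=12): Σ = 5972, mean = 5972/12 = 497.667

498 ms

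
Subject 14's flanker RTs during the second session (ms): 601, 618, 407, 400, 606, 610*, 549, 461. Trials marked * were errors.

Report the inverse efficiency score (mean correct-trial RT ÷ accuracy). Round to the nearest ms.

595 ms

Correct trials (n=7): 601, 618, 407, 400, 606, 549, 461
Mean correct RT = 3642/7 = 520.2857 ms
Proportion correct = 7/8
IES = 520.2857 / (7/8) = 594.612 ms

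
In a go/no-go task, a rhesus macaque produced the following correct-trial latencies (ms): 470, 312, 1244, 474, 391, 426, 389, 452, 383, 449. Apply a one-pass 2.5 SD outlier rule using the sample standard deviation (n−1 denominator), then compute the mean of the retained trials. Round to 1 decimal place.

416.2 ms

n = 10, ΣRT = 4990, M = 499.000
Σ(x−M)² = 638718.00; s = √(638718.00/9) = 266.399
Cutoffs: 499.000 ± 2.5·266.399 → [-167.0, 1165.0]
Outside: 1244 → excluded.
Retained (n=9): Σ = 3746, mean = 3746/9 = 416.222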